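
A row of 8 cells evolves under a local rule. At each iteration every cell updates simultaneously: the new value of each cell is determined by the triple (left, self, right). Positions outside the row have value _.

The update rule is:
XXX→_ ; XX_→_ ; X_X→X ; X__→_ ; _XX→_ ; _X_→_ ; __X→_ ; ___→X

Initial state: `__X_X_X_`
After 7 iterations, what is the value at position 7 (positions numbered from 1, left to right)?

iteration 1: X__X_X__
iteration 2: ____X__X
iteration 3: XXX_____
iteration 4: ____XXXX
iteration 5: XXX_____  (repeats iteration 3; period 2)
iteration 7: XXX_____
position 7 holds _

_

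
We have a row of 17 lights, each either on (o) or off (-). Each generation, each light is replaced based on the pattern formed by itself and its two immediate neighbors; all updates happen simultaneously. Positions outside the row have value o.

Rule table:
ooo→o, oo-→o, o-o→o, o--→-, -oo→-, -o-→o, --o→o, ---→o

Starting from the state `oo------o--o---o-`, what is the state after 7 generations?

oooooooo-oooooo-o

generation 1: oo-oooooo-oo-oooo
generation 2: ooo-oooooo-oo-ooo
generation 3: oooo-oooooo-oo-oo
generation 4: ooooo-oooooo-oo-o
generation 5: oooooo-oooooo-oo-
generation 6: ooooooo-oooooo-oo
generation 7: oooooooo-oooooo-o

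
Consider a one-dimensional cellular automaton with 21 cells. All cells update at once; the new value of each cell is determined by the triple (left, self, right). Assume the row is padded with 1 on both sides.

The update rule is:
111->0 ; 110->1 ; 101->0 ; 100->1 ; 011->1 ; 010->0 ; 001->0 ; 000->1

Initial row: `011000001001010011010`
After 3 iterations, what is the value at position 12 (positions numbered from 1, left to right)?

0

iteration 1: 011111100100001011000
iteration 2: 010000110011100011110
iteration 3: 001110111010111010010
position 12 holds 0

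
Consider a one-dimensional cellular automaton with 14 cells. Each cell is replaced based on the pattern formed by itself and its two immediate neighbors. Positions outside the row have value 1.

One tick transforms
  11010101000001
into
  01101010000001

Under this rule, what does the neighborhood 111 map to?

At position 0 the neighborhood is 111; the next row has 0 there.

0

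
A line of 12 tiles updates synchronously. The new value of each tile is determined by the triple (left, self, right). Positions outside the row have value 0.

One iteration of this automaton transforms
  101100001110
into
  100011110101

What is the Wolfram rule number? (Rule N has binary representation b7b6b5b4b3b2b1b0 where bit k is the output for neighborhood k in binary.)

151

position 9: 111 → 1  (bit 7 = 1)
position 3: 110 → 0  (bit 6 = 0)
position 1: 101 → 0  (bit 5 = 0)
position 4: 100 → 1  (bit 4 = 1)
position 2: 011 → 0  (bit 3 = 0)
position 0: 010 → 1  (bit 2 = 1)
position 7: 001 → 1  (bit 1 = 1)
position 5: 000 → 1  (bit 0 = 1)
bits b7..b0 = 10010111 = 151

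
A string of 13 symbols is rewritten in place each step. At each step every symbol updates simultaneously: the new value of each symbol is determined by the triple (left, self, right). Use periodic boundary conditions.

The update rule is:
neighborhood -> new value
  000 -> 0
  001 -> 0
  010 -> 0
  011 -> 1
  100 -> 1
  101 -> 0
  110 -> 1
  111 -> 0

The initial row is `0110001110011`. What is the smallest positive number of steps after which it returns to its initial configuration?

0111001011011
0101100011011
0001110011011
1001011011011
1100011011010
1110011011000
1011011011100
0011011010110
0011011000111
1011011100101
1011010110001
1011000111001
1011100101101
1010110001101
1000111001101
1100101101101
0110001101101
0111001101100
0101101101110
0001101101011
1001101100011
1101101110010
1101101011000
1101100011100
1101110010110
1101011000110
1100011100110
1110010110110
1011000110110
0011100110110
0010110110111
1000110110101
1100110110001
0110110111001
0110110101100
0110110001110
0110111001011
0110101100011
0110001110011

39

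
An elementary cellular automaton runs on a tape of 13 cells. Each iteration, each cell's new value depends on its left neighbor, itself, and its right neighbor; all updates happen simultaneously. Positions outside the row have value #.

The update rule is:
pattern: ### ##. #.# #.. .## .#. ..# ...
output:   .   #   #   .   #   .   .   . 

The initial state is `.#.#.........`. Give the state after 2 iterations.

#.#..........
##...........

##...........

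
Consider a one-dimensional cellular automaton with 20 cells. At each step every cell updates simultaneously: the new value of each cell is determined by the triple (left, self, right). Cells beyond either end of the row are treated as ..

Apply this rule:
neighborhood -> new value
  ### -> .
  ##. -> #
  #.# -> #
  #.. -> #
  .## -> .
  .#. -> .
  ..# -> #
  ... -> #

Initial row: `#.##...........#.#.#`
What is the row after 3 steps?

.#.###########.##.#.

.#.############.#.#.
#.#...........##.#.#
.#.###########.##.#.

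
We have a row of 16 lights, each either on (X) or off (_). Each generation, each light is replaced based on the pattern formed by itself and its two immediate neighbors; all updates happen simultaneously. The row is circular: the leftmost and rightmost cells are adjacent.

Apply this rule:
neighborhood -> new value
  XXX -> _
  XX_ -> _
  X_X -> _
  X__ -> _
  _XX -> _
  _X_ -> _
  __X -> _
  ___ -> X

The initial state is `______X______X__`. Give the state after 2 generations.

XXXXX___XXXX___X
______X______X__

______X______X__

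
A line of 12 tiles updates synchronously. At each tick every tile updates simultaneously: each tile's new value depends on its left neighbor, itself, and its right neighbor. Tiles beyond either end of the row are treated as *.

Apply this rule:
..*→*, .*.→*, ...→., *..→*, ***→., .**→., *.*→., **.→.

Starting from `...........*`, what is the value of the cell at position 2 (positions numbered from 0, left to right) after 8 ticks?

*.........*.
.*.......**.
.**.....*...
...*...***.*
*.***.*.....
......**...*
*....*..*.*.
.*..*****.*.
position 2 holds .

.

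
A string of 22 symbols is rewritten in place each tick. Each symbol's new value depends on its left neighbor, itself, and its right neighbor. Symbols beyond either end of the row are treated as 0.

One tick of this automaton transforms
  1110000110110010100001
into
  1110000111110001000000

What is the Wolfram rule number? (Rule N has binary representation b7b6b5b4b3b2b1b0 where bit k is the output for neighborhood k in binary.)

232

position 1: 111 → 1  (bit 7 = 1)
position 2: 110 → 1  (bit 6 = 1)
position 9: 101 → 1  (bit 5 = 1)
position 3: 100 → 0  (bit 4 = 0)
position 0: 011 → 1  (bit 3 = 1)
position 14: 010 → 0  (bit 2 = 0)
position 6: 001 → 0  (bit 1 = 0)
position 4: 000 → 0  (bit 0 = 0)
bits b7..b0 = 11101000 = 232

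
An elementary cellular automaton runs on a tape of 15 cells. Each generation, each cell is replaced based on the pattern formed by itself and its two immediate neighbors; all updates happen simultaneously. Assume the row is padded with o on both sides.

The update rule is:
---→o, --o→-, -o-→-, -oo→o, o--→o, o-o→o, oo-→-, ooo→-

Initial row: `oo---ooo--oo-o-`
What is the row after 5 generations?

-o-o-o-o-o-o-oo

--oo-o--o-o-o-o
o-o-o-o--o-o-oo
-o-o-o-o--o-oo-
o-o-o-o-o--oo-o
-o-o-o-o-o-o-oo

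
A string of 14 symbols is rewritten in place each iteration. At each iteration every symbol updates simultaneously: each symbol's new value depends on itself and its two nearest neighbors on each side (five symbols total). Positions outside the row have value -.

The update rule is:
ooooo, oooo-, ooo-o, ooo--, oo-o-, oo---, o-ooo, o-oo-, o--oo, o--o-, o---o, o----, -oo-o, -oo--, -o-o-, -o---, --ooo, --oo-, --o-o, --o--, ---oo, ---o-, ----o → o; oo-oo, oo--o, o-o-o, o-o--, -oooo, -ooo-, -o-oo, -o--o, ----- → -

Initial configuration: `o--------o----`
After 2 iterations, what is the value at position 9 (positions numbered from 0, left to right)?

ooo----ooooo--
o-oooooo-ooooo
position 9 holds o

o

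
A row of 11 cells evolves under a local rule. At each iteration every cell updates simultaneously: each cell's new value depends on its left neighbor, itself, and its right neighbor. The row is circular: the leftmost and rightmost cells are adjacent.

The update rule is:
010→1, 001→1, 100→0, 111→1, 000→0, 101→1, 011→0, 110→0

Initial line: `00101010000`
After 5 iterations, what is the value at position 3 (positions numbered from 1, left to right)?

1

iteration 1: 01111110000
iteration 2: 10111100000
iteration 3: 11011000001
iteration 4: 10100000010
iteration 5: 11100000111
position 3 holds 1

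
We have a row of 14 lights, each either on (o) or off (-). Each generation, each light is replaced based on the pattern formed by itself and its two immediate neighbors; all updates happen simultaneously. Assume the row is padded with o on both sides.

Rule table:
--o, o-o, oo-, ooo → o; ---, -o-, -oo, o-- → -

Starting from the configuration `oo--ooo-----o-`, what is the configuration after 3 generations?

oo-o-oo----o-o
ooo-o-o---o-o-
oooo-o---o-o-o

oooo-o---o-o-o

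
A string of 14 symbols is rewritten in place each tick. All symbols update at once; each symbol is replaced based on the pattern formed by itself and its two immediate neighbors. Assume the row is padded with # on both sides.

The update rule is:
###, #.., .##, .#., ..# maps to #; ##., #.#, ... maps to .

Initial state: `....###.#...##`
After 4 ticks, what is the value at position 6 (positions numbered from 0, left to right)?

#

#..###..##.###
.####.###..###
.###..##.#####
.##.###..#####
position 6 holds #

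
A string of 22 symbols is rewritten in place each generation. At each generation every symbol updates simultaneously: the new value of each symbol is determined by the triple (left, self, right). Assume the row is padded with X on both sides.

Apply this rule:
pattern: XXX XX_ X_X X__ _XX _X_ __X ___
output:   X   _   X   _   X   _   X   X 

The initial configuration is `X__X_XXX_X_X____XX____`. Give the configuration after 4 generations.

_XXX_X_X__XXXX__XXXXXX

generation 1: __X_XXX_X_X__XXXX__XXX
generation 2: _X_XXX_X_X__XXXX__XXXX
generation 3: X_XXX_X_X__XXXX__XXXXX
generation 4: _XXX_X_X__XXXX__XXXXXX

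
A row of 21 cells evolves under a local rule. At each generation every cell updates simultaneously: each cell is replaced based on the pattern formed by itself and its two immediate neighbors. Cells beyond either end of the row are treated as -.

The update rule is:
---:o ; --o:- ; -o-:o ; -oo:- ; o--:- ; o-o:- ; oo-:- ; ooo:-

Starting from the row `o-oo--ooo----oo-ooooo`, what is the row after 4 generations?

o-ooooooo----oooooooo

o---------oo---------
o-ooooooo----oooooooo
o---------oo---------  (repeats generation 1; period 2)
generation 4: o-ooooooo----oooooooo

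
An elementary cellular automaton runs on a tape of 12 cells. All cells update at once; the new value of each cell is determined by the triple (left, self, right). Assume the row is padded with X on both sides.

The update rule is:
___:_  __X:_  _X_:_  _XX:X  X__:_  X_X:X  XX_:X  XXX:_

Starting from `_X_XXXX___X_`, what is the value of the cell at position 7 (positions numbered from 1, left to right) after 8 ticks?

_

X_XX__X____X
XXXX_______X
___X_______X
___________X
___________X  (fixed point — unchanged through tick 8)
position 7 holds _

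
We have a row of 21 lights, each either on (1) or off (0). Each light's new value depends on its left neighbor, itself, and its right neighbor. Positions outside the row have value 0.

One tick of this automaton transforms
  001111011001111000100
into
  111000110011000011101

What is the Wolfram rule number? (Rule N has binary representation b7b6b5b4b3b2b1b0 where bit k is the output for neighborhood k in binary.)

47

position 3: 111 → 0  (bit 7 = 0)
position 5: 110 → 0  (bit 6 = 0)
position 6: 101 → 1  (bit 5 = 1)
position 9: 100 → 0  (bit 4 = 0)
position 2: 011 → 1  (bit 3 = 1)
position 18: 010 → 1  (bit 2 = 1)
position 1: 001 → 1  (bit 1 = 1)
position 0: 000 → 1  (bit 0 = 1)
bits b7..b0 = 00101111 = 47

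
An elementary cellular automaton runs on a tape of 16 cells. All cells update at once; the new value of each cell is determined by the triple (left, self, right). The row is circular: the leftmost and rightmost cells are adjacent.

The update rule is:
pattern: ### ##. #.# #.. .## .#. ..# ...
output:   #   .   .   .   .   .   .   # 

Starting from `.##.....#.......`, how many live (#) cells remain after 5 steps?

....###...######
.##..#..#..####.
............##..
###########....#
##########..##..
count of #: 12

12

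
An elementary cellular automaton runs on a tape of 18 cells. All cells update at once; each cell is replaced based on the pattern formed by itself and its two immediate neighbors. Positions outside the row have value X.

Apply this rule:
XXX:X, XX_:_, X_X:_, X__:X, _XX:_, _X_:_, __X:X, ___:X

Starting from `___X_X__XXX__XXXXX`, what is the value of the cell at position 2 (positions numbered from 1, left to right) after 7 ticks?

XXX___XX_X_XX_XXXX
XX_XXX_________XXX
X___X_XXXXXXXXX_XX
_XXX___XXXXXXX___X
__X_XXX_XXXXX_XXX_
XX___X___XXX___X__
X_XXX_XXX_X_XXX_XX
position 2 holds _

_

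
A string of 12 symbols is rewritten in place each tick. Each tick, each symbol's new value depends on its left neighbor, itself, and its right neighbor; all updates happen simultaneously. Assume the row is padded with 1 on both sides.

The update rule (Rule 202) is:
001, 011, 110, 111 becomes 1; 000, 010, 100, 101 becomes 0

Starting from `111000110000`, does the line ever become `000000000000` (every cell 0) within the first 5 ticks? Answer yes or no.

no

111001110001
111011110011
111011110111
111011110111  (fixed point — unchanged through tick 5)
tick 5 is 111011110111, still not uniform 0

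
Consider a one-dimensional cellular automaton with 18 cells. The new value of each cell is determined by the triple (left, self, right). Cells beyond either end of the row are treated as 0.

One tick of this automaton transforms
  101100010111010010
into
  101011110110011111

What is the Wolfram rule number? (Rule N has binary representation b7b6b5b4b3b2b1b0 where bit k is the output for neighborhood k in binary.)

159

position 10: 111 → 1  (bit 7 = 1)
position 3: 110 → 0  (bit 6 = 0)
position 1: 101 → 0  (bit 5 = 0)
position 4: 100 → 1  (bit 4 = 1)
position 2: 011 → 1  (bit 3 = 1)
position 0: 010 → 1  (bit 2 = 1)
position 6: 001 → 1  (bit 1 = 1)
position 5: 000 → 1  (bit 0 = 1)
bits b7..b0 = 10011111 = 159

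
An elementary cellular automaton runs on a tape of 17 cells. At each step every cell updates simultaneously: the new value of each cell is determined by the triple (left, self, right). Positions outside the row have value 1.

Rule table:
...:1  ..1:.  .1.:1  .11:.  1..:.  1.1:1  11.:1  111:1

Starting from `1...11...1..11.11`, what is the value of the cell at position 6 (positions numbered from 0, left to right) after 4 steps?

.

1.1..1.1.1...11.1
111..11111.1..11.
111...111111...11
111.1..11111.1..1
position 6 holds .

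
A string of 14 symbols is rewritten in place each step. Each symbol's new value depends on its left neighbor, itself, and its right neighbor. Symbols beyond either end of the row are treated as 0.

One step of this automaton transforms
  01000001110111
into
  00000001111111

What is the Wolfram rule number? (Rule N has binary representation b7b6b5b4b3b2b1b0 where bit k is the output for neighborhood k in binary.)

position 8: 111 → 1  (bit 7 = 1)
position 9: 110 → 1  (bit 6 = 1)
position 10: 101 → 1  (bit 5 = 1)
position 2: 100 → 0  (bit 4 = 0)
position 7: 011 → 1  (bit 3 = 1)
position 1: 010 → 0  (bit 2 = 0)
position 0: 001 → 0  (bit 1 = 0)
position 3: 000 → 0  (bit 0 = 0)
bits b7..b0 = 11101000 = 232

232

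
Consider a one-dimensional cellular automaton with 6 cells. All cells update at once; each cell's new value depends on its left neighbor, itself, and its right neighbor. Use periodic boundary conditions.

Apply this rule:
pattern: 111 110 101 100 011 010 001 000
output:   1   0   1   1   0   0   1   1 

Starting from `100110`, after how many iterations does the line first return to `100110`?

iteration 1: 011001
iteration 2: 100110

2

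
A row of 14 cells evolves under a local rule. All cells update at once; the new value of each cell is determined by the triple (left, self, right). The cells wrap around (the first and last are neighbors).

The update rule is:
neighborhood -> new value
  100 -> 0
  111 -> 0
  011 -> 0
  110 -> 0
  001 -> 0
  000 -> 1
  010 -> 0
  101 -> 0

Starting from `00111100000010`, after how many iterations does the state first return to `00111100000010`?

2

10000001111000
00111100000010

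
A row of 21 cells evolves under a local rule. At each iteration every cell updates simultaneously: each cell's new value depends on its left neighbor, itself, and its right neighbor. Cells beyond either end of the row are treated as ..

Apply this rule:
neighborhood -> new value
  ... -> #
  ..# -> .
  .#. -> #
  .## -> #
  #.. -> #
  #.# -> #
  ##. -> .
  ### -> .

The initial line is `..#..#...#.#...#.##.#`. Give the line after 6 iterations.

#.##.###.#####.###.##
###.##..##....##..##.
#..##.#.#.###.#.#.#.#
##.#.######..########
#.####.....#.#.......
###...####.##########

###...####.##########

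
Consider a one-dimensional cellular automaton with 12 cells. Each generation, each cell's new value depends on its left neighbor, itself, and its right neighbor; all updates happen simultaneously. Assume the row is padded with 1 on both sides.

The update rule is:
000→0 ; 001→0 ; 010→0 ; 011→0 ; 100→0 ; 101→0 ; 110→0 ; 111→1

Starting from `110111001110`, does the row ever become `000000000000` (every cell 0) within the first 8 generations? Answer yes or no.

generation 1: 100010000100
generation 2: 000000000000
all cells are 0 at generation 2

yes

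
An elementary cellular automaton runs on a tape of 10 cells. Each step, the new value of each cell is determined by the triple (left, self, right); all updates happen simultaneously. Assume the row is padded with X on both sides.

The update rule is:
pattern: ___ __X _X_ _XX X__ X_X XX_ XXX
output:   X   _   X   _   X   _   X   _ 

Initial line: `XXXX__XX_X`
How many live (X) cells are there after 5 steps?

4

___XX__X__
XX__XX_XX_
_XX__X__X_
__XX_XX_X_
X__X__X_X_
count of X: 4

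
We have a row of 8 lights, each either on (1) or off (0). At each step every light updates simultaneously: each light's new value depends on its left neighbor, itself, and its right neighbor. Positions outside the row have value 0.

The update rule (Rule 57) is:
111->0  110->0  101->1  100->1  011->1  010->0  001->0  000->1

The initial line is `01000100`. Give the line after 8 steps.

00110011
10101010
01010101
00101010
10010101
01001010
00100101
10010010

10010010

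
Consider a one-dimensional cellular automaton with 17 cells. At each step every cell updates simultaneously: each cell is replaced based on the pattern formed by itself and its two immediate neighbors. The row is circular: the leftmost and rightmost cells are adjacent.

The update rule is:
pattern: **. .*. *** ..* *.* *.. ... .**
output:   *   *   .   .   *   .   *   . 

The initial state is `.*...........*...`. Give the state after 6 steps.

.****..**.***....

.*.*********.*.**
***........****.*
..*.******....**.
*.**.....*.**..*.
**.*.***.**.*..**
.****..**.***....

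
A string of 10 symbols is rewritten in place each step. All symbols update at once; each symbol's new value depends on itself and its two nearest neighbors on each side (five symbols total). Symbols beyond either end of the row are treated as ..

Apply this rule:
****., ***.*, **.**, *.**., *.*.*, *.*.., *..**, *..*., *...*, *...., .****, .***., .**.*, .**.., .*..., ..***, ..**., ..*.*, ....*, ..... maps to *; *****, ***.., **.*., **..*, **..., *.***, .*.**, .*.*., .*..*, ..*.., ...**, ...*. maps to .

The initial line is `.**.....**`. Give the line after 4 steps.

.****.*.**

.**.***.**
.***.*****
.****.*.*.
.****.*.**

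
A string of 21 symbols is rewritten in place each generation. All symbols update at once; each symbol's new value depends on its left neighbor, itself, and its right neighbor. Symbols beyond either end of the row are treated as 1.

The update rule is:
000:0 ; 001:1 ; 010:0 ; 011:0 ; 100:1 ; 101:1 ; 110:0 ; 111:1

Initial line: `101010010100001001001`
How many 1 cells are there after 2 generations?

generation 1: 010101101010010110110
generation 2: 101010010101101001001
count of 1: 10

10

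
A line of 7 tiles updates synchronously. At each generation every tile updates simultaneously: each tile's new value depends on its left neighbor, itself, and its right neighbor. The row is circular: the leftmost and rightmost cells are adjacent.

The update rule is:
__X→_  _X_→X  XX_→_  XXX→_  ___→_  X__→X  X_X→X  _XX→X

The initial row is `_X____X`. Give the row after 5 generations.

XXXXXX_

XXX___X
___X__X
X__XX_X
_X_X_XX
XXXXXX_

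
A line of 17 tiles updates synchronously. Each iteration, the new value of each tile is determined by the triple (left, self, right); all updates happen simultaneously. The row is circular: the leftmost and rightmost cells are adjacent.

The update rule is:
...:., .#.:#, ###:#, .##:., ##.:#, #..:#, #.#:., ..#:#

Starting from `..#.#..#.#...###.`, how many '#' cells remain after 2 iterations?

8

.##.####.##.#.###
..#..###..#.#..##
count of #: 8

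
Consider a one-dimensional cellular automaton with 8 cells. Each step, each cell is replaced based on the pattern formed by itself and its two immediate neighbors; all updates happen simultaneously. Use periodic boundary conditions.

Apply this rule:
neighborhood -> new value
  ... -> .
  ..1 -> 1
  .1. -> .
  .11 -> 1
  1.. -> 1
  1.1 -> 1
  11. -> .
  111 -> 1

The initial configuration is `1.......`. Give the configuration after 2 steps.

.1.....1
1.1...1.

1.1...1.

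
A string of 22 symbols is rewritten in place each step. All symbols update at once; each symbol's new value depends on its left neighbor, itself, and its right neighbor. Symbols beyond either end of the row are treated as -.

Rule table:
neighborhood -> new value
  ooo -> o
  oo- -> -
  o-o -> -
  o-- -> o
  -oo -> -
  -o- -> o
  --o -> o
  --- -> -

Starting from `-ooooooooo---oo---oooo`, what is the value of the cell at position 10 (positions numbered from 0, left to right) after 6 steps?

o

o-ooooooo-o-o--o-o-oo-
o--ooooo--o-oooo-o---o
ooo-ooo-ooo--oo--oo-oo
-o---o---o-oo--oo-----
ooo-ooo-oo---oo--o----
-o---o----o-o--oooo---
position 10 holds o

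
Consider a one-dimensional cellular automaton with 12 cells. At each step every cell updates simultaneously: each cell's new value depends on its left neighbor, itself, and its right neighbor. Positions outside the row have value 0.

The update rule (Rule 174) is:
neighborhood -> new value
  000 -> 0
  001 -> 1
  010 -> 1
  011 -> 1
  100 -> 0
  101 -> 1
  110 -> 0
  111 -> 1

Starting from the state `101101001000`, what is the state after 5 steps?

111011011000
110110110000
101101100000
111011000000
110110000000

110110000000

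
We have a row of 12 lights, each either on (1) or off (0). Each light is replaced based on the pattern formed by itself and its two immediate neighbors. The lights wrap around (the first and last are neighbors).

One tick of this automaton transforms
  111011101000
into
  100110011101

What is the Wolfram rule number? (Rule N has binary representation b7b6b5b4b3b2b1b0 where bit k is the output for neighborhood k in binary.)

62

position 1: 111 → 0  (bit 7 = 0)
position 2: 110 → 0  (bit 6 = 0)
position 3: 101 → 1  (bit 5 = 1)
position 9: 100 → 1  (bit 4 = 1)
position 0: 011 → 1  (bit 3 = 1)
position 8: 010 → 1  (bit 2 = 1)
position 11: 001 → 1  (bit 1 = 1)
position 10: 000 → 0  (bit 0 = 0)
bits b7..b0 = 00111110 = 62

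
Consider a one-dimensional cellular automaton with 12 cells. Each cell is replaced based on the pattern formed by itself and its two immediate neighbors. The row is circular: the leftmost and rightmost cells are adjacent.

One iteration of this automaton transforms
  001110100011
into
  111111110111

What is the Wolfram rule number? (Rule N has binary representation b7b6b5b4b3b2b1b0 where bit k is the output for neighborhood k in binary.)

position 3: 111 → 1  (bit 7 = 1)
position 4: 110 → 1  (bit 6 = 1)
position 5: 101 → 1  (bit 5 = 1)
position 0: 100 → 1  (bit 4 = 1)
position 2: 011 → 1  (bit 3 = 1)
position 6: 010 → 1  (bit 2 = 1)
position 1: 001 → 1  (bit 1 = 1)
position 8: 000 → 0  (bit 0 = 0)
bits b7..b0 = 11111110 = 254

254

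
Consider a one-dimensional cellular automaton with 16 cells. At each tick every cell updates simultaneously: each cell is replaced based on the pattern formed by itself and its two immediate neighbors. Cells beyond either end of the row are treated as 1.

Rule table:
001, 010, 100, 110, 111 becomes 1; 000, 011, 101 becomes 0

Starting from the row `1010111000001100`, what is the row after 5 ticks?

1110011001100111

1010011100010111
1011101110110011
1001100110011101
1110111011101100
1110011001100111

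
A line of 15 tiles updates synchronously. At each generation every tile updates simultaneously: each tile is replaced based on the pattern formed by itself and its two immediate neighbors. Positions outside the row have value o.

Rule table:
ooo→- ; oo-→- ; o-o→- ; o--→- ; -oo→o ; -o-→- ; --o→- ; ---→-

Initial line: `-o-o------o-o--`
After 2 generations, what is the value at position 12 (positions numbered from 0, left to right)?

-

generation 1: ---------------
generation 2: ---------------
position 12 holds -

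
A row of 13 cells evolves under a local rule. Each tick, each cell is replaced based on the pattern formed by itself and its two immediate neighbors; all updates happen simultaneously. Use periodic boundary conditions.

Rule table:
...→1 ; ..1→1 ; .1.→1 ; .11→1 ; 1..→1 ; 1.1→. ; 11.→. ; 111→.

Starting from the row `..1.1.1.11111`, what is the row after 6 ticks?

111.1.1.1....
1...1.1.11111
.1111.1.1....
11....1.11111
..11111.1....
111.....11111

111.....11111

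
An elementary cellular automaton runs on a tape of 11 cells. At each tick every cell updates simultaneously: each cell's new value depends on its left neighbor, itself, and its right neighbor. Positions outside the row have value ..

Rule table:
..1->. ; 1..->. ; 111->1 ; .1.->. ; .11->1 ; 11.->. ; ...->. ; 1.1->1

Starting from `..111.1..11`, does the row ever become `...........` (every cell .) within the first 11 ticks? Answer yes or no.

yes

tick 1: ..11.1...1.
tick 2: ..1.1......
tick 3: ...1.......
tick 4: ...........
all cells are . at tick 4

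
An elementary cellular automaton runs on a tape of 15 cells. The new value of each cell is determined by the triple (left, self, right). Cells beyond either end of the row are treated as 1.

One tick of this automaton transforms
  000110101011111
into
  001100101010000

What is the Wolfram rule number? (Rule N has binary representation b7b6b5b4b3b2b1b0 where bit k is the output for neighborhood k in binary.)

position 11: 111 → 0  (bit 7 = 0)
position 4: 110 → 0  (bit 6 = 0)
position 5: 101 → 0  (bit 5 = 0)
position 0: 100 → 0  (bit 4 = 0)
position 3: 011 → 1  (bit 3 = 1)
position 6: 010 → 1  (bit 2 = 1)
position 2: 001 → 1  (bit 1 = 1)
position 1: 000 → 0  (bit 0 = 0)
bits b7..b0 = 00001110 = 14

14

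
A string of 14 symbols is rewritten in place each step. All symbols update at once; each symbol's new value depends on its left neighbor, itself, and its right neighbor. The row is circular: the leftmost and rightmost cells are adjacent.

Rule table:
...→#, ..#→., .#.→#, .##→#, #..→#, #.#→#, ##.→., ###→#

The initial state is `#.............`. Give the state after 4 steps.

#############.
############.#
###########.##
##########.###

##########.###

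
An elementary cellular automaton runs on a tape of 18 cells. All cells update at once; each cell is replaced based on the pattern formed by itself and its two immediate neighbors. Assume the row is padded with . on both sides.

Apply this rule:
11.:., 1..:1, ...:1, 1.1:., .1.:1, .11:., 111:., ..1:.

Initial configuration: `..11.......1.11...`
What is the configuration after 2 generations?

111........111....

1...111111.1...111
111........111....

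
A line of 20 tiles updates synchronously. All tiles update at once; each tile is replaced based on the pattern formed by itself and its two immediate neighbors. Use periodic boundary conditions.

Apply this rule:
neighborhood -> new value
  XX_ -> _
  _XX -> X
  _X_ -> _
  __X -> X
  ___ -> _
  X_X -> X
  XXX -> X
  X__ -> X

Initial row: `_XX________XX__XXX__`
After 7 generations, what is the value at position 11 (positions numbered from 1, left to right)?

X

XX_X______XX_XXXX_X_
X_X_X____XX_XXXX_X_X
_X_X_X__XX_XXXX_X_XX
X_X_X_XXX_XXXX_X_XX_
_X_X_XXX_XXXX_X_XX_X
X_X_XXX_XXXX_X_XX_X_
_X_XXX_XXXX_X_XX_X_X
position 11 holds X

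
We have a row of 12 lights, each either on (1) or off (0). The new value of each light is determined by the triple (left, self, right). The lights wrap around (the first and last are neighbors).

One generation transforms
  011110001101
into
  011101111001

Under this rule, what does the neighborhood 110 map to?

At position 4 the neighborhood is 110; the next row has 0 there.

0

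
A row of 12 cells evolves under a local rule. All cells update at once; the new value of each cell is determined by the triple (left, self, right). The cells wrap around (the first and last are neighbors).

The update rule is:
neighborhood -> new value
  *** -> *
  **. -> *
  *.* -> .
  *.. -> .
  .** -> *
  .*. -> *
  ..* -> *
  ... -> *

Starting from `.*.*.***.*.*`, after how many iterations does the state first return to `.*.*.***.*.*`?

iteration 1: .*.*.***.*.*

1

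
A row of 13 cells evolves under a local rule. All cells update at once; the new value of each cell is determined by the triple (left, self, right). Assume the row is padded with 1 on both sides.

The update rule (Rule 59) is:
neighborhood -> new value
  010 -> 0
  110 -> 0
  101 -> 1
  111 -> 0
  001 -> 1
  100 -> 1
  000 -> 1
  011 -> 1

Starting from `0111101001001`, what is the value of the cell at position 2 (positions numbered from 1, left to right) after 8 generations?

1100010110111
0011101101100
1110011011011
0001110110110
1111001101101
0000111011011
1111100110110
0000011101101
position 2 holds 0

0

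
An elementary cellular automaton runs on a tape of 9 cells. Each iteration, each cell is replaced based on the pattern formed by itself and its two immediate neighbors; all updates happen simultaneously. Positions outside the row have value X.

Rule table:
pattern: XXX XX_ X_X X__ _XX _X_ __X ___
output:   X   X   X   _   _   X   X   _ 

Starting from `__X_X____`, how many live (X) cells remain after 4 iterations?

iteration 1: _XXXX___X
iteration 2: X_XXX__X_
iteration 3: XX_XX_XXX
iteration 4: XXX_XX_XX
count of X: 7

7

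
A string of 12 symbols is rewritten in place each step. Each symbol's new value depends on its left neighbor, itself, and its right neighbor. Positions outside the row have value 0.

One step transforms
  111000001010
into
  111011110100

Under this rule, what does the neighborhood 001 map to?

1

At position 7 the neighborhood is 001; the next row has 1 there.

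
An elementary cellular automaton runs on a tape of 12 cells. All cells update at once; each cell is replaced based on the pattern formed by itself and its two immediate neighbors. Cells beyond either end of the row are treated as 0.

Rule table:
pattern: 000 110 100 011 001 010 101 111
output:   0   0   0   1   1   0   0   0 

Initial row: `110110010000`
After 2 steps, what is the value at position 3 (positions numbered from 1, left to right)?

100100100000
001001000000
position 3 holds 1

1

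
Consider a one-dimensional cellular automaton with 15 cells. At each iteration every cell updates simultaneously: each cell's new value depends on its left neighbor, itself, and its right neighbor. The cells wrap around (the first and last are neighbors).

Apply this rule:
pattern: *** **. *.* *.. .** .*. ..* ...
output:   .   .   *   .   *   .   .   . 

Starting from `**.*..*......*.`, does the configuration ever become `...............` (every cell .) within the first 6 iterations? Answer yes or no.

yes

*.*...........*
.*............*
*..............
...............
all cells are . at iteration 4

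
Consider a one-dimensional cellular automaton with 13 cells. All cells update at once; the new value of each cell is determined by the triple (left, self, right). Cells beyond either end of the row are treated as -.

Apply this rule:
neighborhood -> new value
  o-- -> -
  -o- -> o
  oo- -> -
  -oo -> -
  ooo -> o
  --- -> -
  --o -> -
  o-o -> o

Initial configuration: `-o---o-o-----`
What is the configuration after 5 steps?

-o---ooo-----
-o----o------
-o----o------  (fixed point — unchanged through step 5)

-o----o------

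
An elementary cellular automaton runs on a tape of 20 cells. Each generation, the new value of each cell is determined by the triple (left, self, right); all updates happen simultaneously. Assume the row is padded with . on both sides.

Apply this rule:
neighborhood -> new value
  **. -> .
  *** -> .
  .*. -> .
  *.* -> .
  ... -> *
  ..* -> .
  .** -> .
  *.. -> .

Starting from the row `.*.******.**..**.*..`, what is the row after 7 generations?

...................*
******************..
...................*  (repeats generation 1; period 2)
generation 7: ...................*

...................*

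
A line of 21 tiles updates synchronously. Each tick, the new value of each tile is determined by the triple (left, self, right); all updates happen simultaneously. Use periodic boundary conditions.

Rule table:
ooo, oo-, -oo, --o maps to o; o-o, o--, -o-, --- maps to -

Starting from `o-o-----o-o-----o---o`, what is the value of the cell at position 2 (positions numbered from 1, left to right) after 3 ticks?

-

tick 1: o------o-------o---oo
tick 2: o-----o-------o---ooo
tick 3: o----o-------o---oooo
position 2 holds -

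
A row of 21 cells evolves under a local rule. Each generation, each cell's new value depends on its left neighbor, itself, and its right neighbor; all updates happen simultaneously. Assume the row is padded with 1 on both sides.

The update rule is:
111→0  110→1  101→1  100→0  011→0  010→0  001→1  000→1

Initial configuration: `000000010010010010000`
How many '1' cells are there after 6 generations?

9

011111100100100100111
100000101001001001000
101111010010010010011
110001100100100100100
010110101001001001001
101011010010010010010
count of 1: 9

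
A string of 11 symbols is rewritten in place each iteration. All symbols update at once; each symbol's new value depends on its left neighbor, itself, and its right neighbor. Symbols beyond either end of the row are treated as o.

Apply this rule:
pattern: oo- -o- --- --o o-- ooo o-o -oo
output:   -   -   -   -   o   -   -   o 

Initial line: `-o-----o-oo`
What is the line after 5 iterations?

o--o--o----

--o------o-
o--o-------
-o--o------
--o--o-----
o--o--o----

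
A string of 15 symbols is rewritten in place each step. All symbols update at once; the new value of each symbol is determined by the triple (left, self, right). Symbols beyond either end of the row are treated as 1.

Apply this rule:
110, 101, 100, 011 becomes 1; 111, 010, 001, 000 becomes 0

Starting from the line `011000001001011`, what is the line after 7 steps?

step 1: 111100000100110
step 2: 000110000010111
step 3: 100111000001100
step 4: 110101100001110
step 5: 011011110001011
step 6: 111110011000110
step 7: 000011011100111

000011011100111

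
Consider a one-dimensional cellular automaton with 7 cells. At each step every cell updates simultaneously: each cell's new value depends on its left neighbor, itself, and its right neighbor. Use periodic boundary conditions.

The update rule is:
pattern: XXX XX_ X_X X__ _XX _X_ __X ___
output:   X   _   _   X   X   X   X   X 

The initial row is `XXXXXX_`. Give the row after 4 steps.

XX_XXXX

step 1: XXXXX__
step 2: XXXX_XX
step 3: XXX__XX
step 4: XX_XXXX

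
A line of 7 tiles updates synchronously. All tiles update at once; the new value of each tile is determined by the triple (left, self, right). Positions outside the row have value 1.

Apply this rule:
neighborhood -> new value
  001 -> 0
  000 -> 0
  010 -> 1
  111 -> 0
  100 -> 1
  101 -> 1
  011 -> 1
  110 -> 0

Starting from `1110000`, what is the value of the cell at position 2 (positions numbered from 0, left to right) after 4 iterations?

1

0001000
1001100
0101010
1111111
position 2 holds 1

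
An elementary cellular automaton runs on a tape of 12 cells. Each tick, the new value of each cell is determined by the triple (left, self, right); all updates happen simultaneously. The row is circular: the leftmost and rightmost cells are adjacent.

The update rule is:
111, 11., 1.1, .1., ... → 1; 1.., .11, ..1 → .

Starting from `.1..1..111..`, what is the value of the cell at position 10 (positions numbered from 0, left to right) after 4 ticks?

tick 1: .1..1...11.1
tick 2: 11..1.1..111
tick 3: 11..111...11
tick 4: 11...11.1..1
position 10 holds .

.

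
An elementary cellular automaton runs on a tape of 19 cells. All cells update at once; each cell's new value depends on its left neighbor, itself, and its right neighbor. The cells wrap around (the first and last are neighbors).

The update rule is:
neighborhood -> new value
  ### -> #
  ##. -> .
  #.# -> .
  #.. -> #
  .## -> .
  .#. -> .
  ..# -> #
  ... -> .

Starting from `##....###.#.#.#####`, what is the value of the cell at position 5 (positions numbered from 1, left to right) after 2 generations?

#.#..#.#.......####
...##...#.....#.###
position 5 holds #

#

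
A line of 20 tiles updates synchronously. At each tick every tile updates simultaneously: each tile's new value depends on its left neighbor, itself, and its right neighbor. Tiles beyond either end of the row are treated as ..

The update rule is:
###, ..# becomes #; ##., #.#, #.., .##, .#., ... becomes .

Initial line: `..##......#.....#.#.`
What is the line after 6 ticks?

.#.......#.....#....
#.......#.....#.....
.......#.....#......
......#.....#.......
.....#.....#........
....#.....#.........

....#.....#.........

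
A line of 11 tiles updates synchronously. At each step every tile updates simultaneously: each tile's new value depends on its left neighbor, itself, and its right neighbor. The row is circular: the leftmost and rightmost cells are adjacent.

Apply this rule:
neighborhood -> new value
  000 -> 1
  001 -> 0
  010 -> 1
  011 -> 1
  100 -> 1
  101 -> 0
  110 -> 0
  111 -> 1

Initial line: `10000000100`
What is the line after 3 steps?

11111110110
11111100100
11111010110

11111010110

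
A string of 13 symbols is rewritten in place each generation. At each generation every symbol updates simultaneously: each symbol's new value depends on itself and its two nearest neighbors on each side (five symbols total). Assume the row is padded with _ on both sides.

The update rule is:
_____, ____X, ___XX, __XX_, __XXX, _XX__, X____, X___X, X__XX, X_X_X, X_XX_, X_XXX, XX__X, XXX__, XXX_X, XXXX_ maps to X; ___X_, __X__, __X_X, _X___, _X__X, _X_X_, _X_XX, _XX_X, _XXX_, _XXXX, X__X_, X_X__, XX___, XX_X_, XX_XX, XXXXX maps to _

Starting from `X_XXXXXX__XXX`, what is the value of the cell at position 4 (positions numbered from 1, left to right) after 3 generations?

__X___XXXXX_X
X___XXX__XX__
__XXX_XXXXX_X
position 4 holds X

X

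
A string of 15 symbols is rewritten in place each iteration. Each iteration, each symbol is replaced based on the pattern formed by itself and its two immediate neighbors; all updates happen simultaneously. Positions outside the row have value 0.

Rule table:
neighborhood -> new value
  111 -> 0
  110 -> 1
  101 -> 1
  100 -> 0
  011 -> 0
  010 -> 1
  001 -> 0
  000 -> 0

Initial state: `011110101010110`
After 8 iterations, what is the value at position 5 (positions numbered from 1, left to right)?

iteration 1: 000011111111010
iteration 2: 000000000001110
iteration 3: 000000000000010
iteration 4: 000000000000010  (fixed point — unchanged through iteration 8)
position 5 holds 0

0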